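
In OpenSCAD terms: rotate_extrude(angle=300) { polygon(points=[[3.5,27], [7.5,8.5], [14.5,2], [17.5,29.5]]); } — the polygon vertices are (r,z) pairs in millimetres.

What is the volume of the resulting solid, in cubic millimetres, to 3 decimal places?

Volume = 13997.977 mm³

Profile (r,z), 4 vertices: (3.5,27) (7.5,8.5) (14.5,2) (17.5,29.5)
edge 0: (3.5,27)→(7.5,8.5)  cross = 3.5·8.5 − 7.5·27 = -172.7500; (r_i+r_j)·cross = 11·-172.7500 = -1900.2500
edge 1: (7.5,8.5)→(14.5,2)  cross = 7.5·2 − 14.5·8.5 = -108.2500; (r_i+r_j)·cross = 22·-108.2500 = -2381.5000
edge 2: (14.5,2)→(17.5,29.5)  cross = 14.5·29.5 − 17.5·2 = 392.7500; (r_i+r_j)·cross = 32·392.7500 = 12568.0000
edge 3: (17.5,29.5)→(3.5,27)  cross = 17.5·27 − 3.5·29.5 = 369.2500; (r_i+r_j)·cross = 21·369.2500 = 7754.2500
Σcross = 481.0000 → A = |Σcross|/2 = 240.5000 mm²
Σ(r_i+r_j)·cross = 16040.5000 → first moment M = |Σ|/6 = 2673.4167
R_c = M/A = 2673.4167/240.5000 = 11.1161 mm
θ = 300° = 5.235988 rad
V = θ·R_c·A = 5.235988·11.1161·240.5000 = 13997.977 mm³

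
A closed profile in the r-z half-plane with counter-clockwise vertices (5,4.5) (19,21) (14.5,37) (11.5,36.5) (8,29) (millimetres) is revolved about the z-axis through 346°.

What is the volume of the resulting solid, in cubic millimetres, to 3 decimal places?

Profile (r,z), 5 vertices: (5,4.5) (19,21) (14.5,37) (11.5,36.5) (8,29)
edge 0: (5,4.5)→(19,21)  cross = 5·21 − 19·4.5 = 19.5000; (r_i+r_j)·cross = 24·19.5000 = 468.0000
edge 1: (19,21)→(14.5,37)  cross = 19·37 − 14.5·21 = 398.5000; (r_i+r_j)·cross = 33.5·398.5000 = 13349.7500
edge 2: (14.5,37)→(11.5,36.5)  cross = 14.5·36.5 − 11.5·37 = 103.7500; (r_i+r_j)·cross = 26·103.7500 = 2697.5000
edge 3: (11.5,36.5)→(8,29)  cross = 11.5·29 − 8·36.5 = 41.5000; (r_i+r_j)·cross = 19.5·41.5000 = 809.2500
edge 4: (8,29)→(5,4.5)  cross = 8·4.5 − 5·29 = -109.0000; (r_i+r_j)·cross = 13·-109.0000 = -1417.0000
Σcross = 454.2500 → A = |Σcross|/2 = 227.1250 mm²
Σ(r_i+r_j)·cross = 15907.5000 → first moment M = |Σ|/6 = 2651.2500
R_c = M/A = 2651.2500/227.1250 = 11.6731 mm
θ = 346° = 6.038839 rad
V = θ·R_c·A = 6.038839·11.6731·227.1250 = 16010.472 mm³

Volume = 16010.472 mm³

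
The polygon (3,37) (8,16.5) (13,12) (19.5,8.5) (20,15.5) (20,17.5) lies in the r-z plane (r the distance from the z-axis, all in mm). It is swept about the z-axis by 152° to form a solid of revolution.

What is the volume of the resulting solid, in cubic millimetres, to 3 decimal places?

Profile (r,z), 6 vertices: (3,37) (8,16.5) (13,12) (19.5,8.5) (20,15.5) (20,17.5)
edge 0: (3,37)→(8,16.5)  cross = 3·16.5 − 8·37 = -246.5000; (r_i+r_j)·cross = 11·-246.5000 = -2711.5000
edge 1: (8,16.5)→(13,12)  cross = 8·12 − 13·16.5 = -118.5000; (r_i+r_j)·cross = 21·-118.5000 = -2488.5000
edge 2: (13,12)→(19.5,8.5)  cross = 13·8.5 − 19.5·12 = -123.5000; (r_i+r_j)·cross = 32.5·-123.5000 = -4013.7500
edge 3: (19.5,8.5)→(20,15.5)  cross = 19.5·15.5 − 20·8.5 = 132.2500; (r_i+r_j)·cross = 39.5·132.2500 = 5223.8750
edge 4: (20,15.5)→(20,17.5)  cross = 20·17.5 − 20·15.5 = 40.0000; (r_i+r_j)·cross = 40·40.0000 = 1600.0000
edge 5: (20,17.5)→(3,37)  cross = 20·37 − 3·17.5 = 687.5000; (r_i+r_j)·cross = 23·687.5000 = 15812.5000
Σcross = 371.2500 → A = |Σcross|/2 = 185.6250 mm²
Σ(r_i+r_j)·cross = 13422.6250 → first moment M = |Σ|/6 = 2237.1042
R_c = M/A = 2237.1042/185.6250 = 12.0517 mm
θ = 152° = 2.652900 rad
V = θ·R_c·A = 2.652900·12.0517·185.6250 = 5934.815 mm³

Volume = 5934.815 mm³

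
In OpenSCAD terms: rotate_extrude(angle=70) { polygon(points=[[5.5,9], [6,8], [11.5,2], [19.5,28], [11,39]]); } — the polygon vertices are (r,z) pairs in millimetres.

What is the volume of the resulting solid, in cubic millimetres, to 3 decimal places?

Volume = 3900.069 mm³

Profile (r,z), 5 vertices: (5.5,9) (6,8) (11.5,2) (19.5,28) (11,39)
edge 0: (5.5,9)→(6,8)  cross = 5.5·8 − 6·9 = -10.0000; (r_i+r_j)·cross = 11.5·-10.0000 = -115.0000
edge 1: (6,8)→(11.5,2)  cross = 6·2 − 11.5·8 = -80.0000; (r_i+r_j)·cross = 17.5·-80.0000 = -1400.0000
edge 2: (11.5,2)→(19.5,28)  cross = 11.5·28 − 19.5·2 = 283.0000; (r_i+r_j)·cross = 31·283.0000 = 8773.0000
edge 3: (19.5,28)→(11,39)  cross = 19.5·39 − 11·28 = 452.5000; (r_i+r_j)·cross = 30.5·452.5000 = 13801.2500
edge 4: (11,39)→(5.5,9)  cross = 11·9 − 5.5·39 = -115.5000; (r_i+r_j)·cross = 16.5·-115.5000 = -1905.7500
Σcross = 530.0000 → A = |Σcross|/2 = 265.0000 mm²
Σ(r_i+r_j)·cross = 19153.5000 → first moment M = |Σ|/6 = 3192.2500
R_c = M/A = 3192.2500/265.0000 = 12.0462 mm
θ = 70° = 1.221730 rad
V = θ·R_c·A = 1.221730·12.0462·265.0000 = 3900.069 mm³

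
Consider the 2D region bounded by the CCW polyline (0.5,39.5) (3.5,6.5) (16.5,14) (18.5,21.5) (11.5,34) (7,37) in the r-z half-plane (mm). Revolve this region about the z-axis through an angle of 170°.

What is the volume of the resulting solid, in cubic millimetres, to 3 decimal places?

Profile (r,z), 6 vertices: (0.5,39.5) (3.5,6.5) (16.5,14) (18.5,21.5) (11.5,34) (7,37)
edge 0: (0.5,39.5)→(3.5,6.5)  cross = 0.5·6.5 − 3.5·39.5 = -135.0000; (r_i+r_j)·cross = 4·-135.0000 = -540.0000
edge 1: (3.5,6.5)→(16.5,14)  cross = 3.5·14 − 16.5·6.5 = -58.2500; (r_i+r_j)·cross = 20·-58.2500 = -1165.0000
edge 2: (16.5,14)→(18.5,21.5)  cross = 16.5·21.5 − 18.5·14 = 95.7500; (r_i+r_j)·cross = 35·95.7500 = 3351.2500
edge 3: (18.5,21.5)→(11.5,34)  cross = 18.5·34 − 11.5·21.5 = 381.7500; (r_i+r_j)·cross = 30·381.7500 = 11452.5000
edge 4: (11.5,34)→(7,37)  cross = 11.5·37 − 7·34 = 187.5000; (r_i+r_j)·cross = 18.5·187.5000 = 3468.7500
edge 5: (7,37)→(0.5,39.5)  cross = 7·39.5 − 0.5·37 = 258.0000; (r_i+r_j)·cross = 7.5·258.0000 = 1935.0000
Σcross = 729.7500 → A = |Σcross|/2 = 364.8750 mm²
Σ(r_i+r_j)·cross = 18502.5000 → first moment M = |Σ|/6 = 3083.7500
R_c = M/A = 3083.7500/364.8750 = 8.4515 mm
θ = 170° = 2.967060 rad
V = θ·R_c·A = 2.967060·8.4515·364.8750 = 9149.670 mm³

Volume = 9149.670 mm³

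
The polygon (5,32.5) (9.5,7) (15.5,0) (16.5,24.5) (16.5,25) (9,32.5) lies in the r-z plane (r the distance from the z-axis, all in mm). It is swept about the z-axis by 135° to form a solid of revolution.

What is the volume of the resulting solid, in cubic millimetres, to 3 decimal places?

Profile (r,z), 6 vertices: (5,32.5) (9.5,7) (15.5,0) (16.5,24.5) (16.5,25) (9,32.5)
edge 0: (5,32.5)→(9.5,7)  cross = 5·7 − 9.5·32.5 = -273.7500; (r_i+r_j)·cross = 14.5·-273.7500 = -3969.3750
edge 1: (9.5,7)→(15.5,0)  cross = 9.5·0 − 15.5·7 = -108.5000; (r_i+r_j)·cross = 25·-108.5000 = -2712.5000
edge 2: (15.5,0)→(16.5,24.5)  cross = 15.5·24.5 − 16.5·0 = 379.7500; (r_i+r_j)·cross = 32·379.7500 = 12152.0000
edge 3: (16.5,24.5)→(16.5,25)  cross = 16.5·25 − 16.5·24.5 = 8.2500; (r_i+r_j)·cross = 33·8.2500 = 272.2500
edge 4: (16.5,25)→(9,32.5)  cross = 16.5·32.5 − 9·25 = 311.2500; (r_i+r_j)·cross = 25.5·311.2500 = 7936.8750
edge 5: (9,32.5)→(5,32.5)  cross = 9·32.5 − 5·32.5 = 130.0000; (r_i+r_j)·cross = 14·130.0000 = 1820.0000
Σcross = 447.0000 → A = |Σcross|/2 = 223.5000 mm²
Σ(r_i+r_j)·cross = 15499.2500 → first moment M = |Σ|/6 = 2583.2083
R_c = M/A = 2583.2083/223.5000 = 11.5580 mm
θ = 135° = 2.356194 rad
V = θ·R_c·A = 2.356194·11.5580·223.5000 = 6086.541 mm³

Volume = 6086.541 mm³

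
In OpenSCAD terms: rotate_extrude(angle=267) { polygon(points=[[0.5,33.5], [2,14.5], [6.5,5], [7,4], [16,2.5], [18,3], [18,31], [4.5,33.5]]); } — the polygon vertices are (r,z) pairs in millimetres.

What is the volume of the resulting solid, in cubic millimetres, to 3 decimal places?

Volume = 21194.007 mm³

Profile (r,z), 8 vertices: (0.5,33.5) (2,14.5) (6.5,5) (7,4) (16,2.5) (18,3) (18,31) (4.5,33.5)
edge 0: (0.5,33.5)→(2,14.5)  cross = 0.5·14.5 − 2·33.5 = -59.7500; (r_i+r_j)·cross = 2.5·-59.7500 = -149.3750
edge 1: (2,14.5)→(6.5,5)  cross = 2·5 − 6.5·14.5 = -84.2500; (r_i+r_j)·cross = 8.5·-84.2500 = -716.1250
edge 2: (6.5,5)→(7,4)  cross = 6.5·4 − 7·5 = -9.0000; (r_i+r_j)·cross = 13.5·-9.0000 = -121.5000
edge 3: (7,4)→(16,2.5)  cross = 7·2.5 − 16·4 = -46.5000; (r_i+r_j)·cross = 23·-46.5000 = -1069.5000
edge 4: (16,2.5)→(18,3)  cross = 16·3 − 18·2.5 = 3.0000; (r_i+r_j)·cross = 34·3.0000 = 102.0000
edge 5: (18,3)→(18,31)  cross = 18·31 − 18·3 = 504.0000; (r_i+r_j)·cross = 36·504.0000 = 18144.0000
edge 6: (18,31)→(4.5,33.5)  cross = 18·33.5 − 4.5·31 = 463.5000; (r_i+r_j)·cross = 22.5·463.5000 = 10428.7500
edge 7: (4.5,33.5)→(0.5,33.5)  cross = 4.5·33.5 − 0.5·33.5 = 134.0000; (r_i+r_j)·cross = 5·134.0000 = 670.0000
Σcross = 905.0000 → A = |Σcross|/2 = 452.5000 mm²
Σ(r_i+r_j)·cross = 27288.2500 → first moment M = |Σ|/6 = 4548.0417
R_c = M/A = 4548.0417/452.5000 = 10.0509 mm
θ = 267° = 4.660029 rad
V = θ·R_c·A = 4.660029·10.0509·452.5000 = 21194.007 mm³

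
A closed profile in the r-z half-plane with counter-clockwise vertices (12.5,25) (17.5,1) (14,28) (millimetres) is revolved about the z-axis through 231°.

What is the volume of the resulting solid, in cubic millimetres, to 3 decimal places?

Profile (r,z), 3 vertices: (12.5,25) (17.5,1) (14,28)
edge 0: (12.5,25)→(17.5,1)  cross = 12.5·1 − 17.5·25 = -425.0000; (r_i+r_j)·cross = 30·-425.0000 = -12750.0000
edge 1: (17.5,1)→(14,28)  cross = 17.5·28 − 14·1 = 476.0000; (r_i+r_j)·cross = 31.5·476.0000 = 14994.0000
edge 2: (14,28)→(12.5,25)  cross = 14·25 − 12.5·28 = 0.0000; (r_i+r_j)·cross = 26.5·0.0000 = 0.0000
Σcross = 51.0000 → A = |Σcross|/2 = 25.5000 mm²
Σ(r_i+r_j)·cross = 2244.0000 → first moment M = |Σ|/6 = 374.0000
R_c = M/A = 374.0000/25.5000 = 14.6667 mm
θ = 231° = 4.031711 rad
V = θ·R_c·A = 4.031711·14.6667·25.5000 = 1507.860 mm³

Volume = 1507.860 mm³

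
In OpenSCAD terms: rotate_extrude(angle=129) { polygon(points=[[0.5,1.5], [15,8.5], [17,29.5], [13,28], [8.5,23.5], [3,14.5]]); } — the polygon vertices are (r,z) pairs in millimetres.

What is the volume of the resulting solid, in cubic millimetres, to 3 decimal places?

Volume = 5282.100 mm³

Profile (r,z), 6 vertices: (0.5,1.5) (15,8.5) (17,29.5) (13,28) (8.5,23.5) (3,14.5)
edge 0: (0.5,1.5)→(15,8.5)  cross = 0.5·8.5 − 15·1.5 = -18.2500; (r_i+r_j)·cross = 15.5·-18.2500 = -282.8750
edge 1: (15,8.5)→(17,29.5)  cross = 15·29.5 − 17·8.5 = 298.0000; (r_i+r_j)·cross = 32·298.0000 = 9536.0000
edge 2: (17,29.5)→(13,28)  cross = 17·28 − 13·29.5 = 92.5000; (r_i+r_j)·cross = 30·92.5000 = 2775.0000
edge 3: (13,28)→(8.5,23.5)  cross = 13·23.5 − 8.5·28 = 67.5000; (r_i+r_j)·cross = 21.5·67.5000 = 1451.2500
edge 4: (8.5,23.5)→(3,14.5)  cross = 8.5·14.5 − 3·23.5 = 52.7500; (r_i+r_j)·cross = 11.5·52.7500 = 606.6250
edge 5: (3,14.5)→(0.5,1.5)  cross = 3·1.5 − 0.5·14.5 = -2.7500; (r_i+r_j)·cross = 3.5·-2.7500 = -9.6250
Σcross = 489.7500 → A = |Σcross|/2 = 244.8750 mm²
Σ(r_i+r_j)·cross = 14076.3750 → first moment M = |Σ|/6 = 2346.0625
R_c = M/A = 2346.0625/244.8750 = 9.5807 mm
θ = 129° = 2.251475 rad
V = θ·R_c·A = 2.251475·9.5807·244.8750 = 5282.100 mm³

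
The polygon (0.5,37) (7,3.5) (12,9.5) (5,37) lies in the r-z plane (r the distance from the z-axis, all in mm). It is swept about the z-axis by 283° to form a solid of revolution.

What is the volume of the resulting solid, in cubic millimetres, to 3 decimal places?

Profile (r,z), 4 vertices: (0.5,37) (7,3.5) (12,9.5) (5,37)
edge 0: (0.5,37)→(7,3.5)  cross = 0.5·3.5 − 7·37 = -257.2500; (r_i+r_j)·cross = 7.5·-257.2500 = -1929.3750
edge 1: (7,3.5)→(12,9.5)  cross = 7·9.5 − 12·3.5 = 24.5000; (r_i+r_j)·cross = 19·24.5000 = 465.5000
edge 2: (12,9.5)→(5,37)  cross = 12·37 − 5·9.5 = 396.5000; (r_i+r_j)·cross = 17·396.5000 = 6740.5000
edge 3: (5,37)→(0.5,37)  cross = 5·37 − 0.5·37 = 166.5000; (r_i+r_j)·cross = 5.5·166.5000 = 915.7500
Σcross = 330.2500 → A = |Σcross|/2 = 165.1250 mm²
Σ(r_i+r_j)·cross = 6192.3750 → first moment M = |Σ|/6 = 1032.0625
R_c = M/A = 1032.0625/165.1250 = 6.2502 mm
θ = 283° = 4.939282 rad
V = θ·R_c·A = 4.939282·6.2502·165.1250 = 5097.648 mm³

Volume = 5097.648 mm³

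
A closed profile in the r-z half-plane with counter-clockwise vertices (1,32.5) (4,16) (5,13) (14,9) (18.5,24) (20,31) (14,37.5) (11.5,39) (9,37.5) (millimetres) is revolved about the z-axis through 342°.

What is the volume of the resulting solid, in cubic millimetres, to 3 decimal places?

Volume = 23427.184 mm³

Profile (r,z), 9 vertices: (1,32.5) (4,16) (5,13) (14,9) (18.5,24) (20,31) (14,37.5) (11.5,39) (9,37.5)
edge 0: (1,32.5)→(4,16)  cross = 1·16 − 4·32.5 = -114.0000; (r_i+r_j)·cross = 5·-114.0000 = -570.0000
edge 1: (4,16)→(5,13)  cross = 4·13 − 5·16 = -28.0000; (r_i+r_j)·cross = 9·-28.0000 = -252.0000
edge 2: (5,13)→(14,9)  cross = 5·9 − 14·13 = -137.0000; (r_i+r_j)·cross = 19·-137.0000 = -2603.0000
edge 3: (14,9)→(18.5,24)  cross = 14·24 − 18.5·9 = 169.5000; (r_i+r_j)·cross = 32.5·169.5000 = 5508.7500
edge 4: (18.5,24)→(20,31)  cross = 18.5·31 − 20·24 = 93.5000; (r_i+r_j)·cross = 38.5·93.5000 = 3599.7500
edge 5: (20,31)→(14,37.5)  cross = 20·37.5 − 14·31 = 316.0000; (r_i+r_j)·cross = 34·316.0000 = 10744.0000
edge 6: (14,37.5)→(11.5,39)  cross = 14·39 − 11.5·37.5 = 114.7500; (r_i+r_j)·cross = 25.5·114.7500 = 2926.1250
edge 7: (11.5,39)→(9,37.5)  cross = 11.5·37.5 − 9·39 = 80.2500; (r_i+r_j)·cross = 20.5·80.2500 = 1645.1250
edge 8: (9,37.5)→(1,32.5)  cross = 9·32.5 − 1·37.5 = 255.0000; (r_i+r_j)·cross = 10·255.0000 = 2550.0000
Σcross = 750.0000 → A = |Σcross|/2 = 375.0000 mm²
Σ(r_i+r_j)·cross = 23548.7500 → first moment M = |Σ|/6 = 3924.7917
R_c = M/A = 3924.7917/375.0000 = 10.4661 mm
θ = 342° = 5.969026 rad
V = θ·R_c·A = 5.969026·10.4661·375.0000 = 23427.184 mm³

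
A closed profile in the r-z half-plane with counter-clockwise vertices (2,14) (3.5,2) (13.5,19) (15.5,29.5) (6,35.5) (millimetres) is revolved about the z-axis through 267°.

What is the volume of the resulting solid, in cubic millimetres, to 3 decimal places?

Profile (r,z), 5 vertices: (2,14) (3.5,2) (13.5,19) (15.5,29.5) (6,35.5)
edge 0: (2,14)→(3.5,2)  cross = 2·2 − 3.5·14 = -45.0000; (r_i+r_j)·cross = 5.5·-45.0000 = -247.5000
edge 1: (3.5,2)→(13.5,19)  cross = 3.5·19 − 13.5·2 = 39.5000; (r_i+r_j)·cross = 17·39.5000 = 671.5000
edge 2: (13.5,19)→(15.5,29.5)  cross = 13.5·29.5 − 15.5·19 = 103.7500; (r_i+r_j)·cross = 29·103.7500 = 3008.7500
edge 3: (15.5,29.5)→(6,35.5)  cross = 15.5·35.5 − 6·29.5 = 373.2500; (r_i+r_j)·cross = 21.5·373.2500 = 8024.8750
edge 4: (6,35.5)→(2,14)  cross = 6·14 − 2·35.5 = 13.0000; (r_i+r_j)·cross = 8·13.0000 = 104.0000
Σcross = 484.5000 → A = |Σcross|/2 = 242.2500 mm²
Σ(r_i+r_j)·cross = 11561.6250 → first moment M = |Σ|/6 = 1926.9375
R_c = M/A = 1926.9375/242.2500 = 7.9543 mm
θ = 267° = 4.660029 rad
V = θ·R_c·A = 4.660029·7.9543·242.2500 = 8979.585 mm³

Volume = 8979.585 mm³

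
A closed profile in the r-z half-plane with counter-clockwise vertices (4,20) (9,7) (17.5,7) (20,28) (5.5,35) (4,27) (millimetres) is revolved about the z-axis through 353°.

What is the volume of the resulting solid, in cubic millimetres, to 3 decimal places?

Profile (r,z), 6 vertices: (4,20) (9,7) (17.5,7) (20,28) (5.5,35) (4,27)
edge 0: (4,20)→(9,7)  cross = 4·7 − 9·20 = -152.0000; (r_i+r_j)·cross = 13·-152.0000 = -1976.0000
edge 1: (9,7)→(17.5,7)  cross = 9·7 − 17.5·7 = -59.5000; (r_i+r_j)·cross = 26.5·-59.5000 = -1576.7500
edge 2: (17.5,7)→(20,28)  cross = 17.5·28 − 20·7 = 350.0000; (r_i+r_j)·cross = 37.5·350.0000 = 13125.0000
edge 3: (20,28)→(5.5,35)  cross = 20·35 − 5.5·28 = 546.0000; (r_i+r_j)·cross = 25.5·546.0000 = 13923.0000
edge 4: (5.5,35)→(4,27)  cross = 5.5·27 − 4·35 = 8.5000; (r_i+r_j)·cross = 9.5·8.5000 = 80.7500
edge 5: (4,27)→(4,20)  cross = 4·20 − 4·27 = -28.0000; (r_i+r_j)·cross = 8·-28.0000 = -224.0000
Σcross = 665.0000 → A = |Σcross|/2 = 332.5000 mm²
Σ(r_i+r_j)·cross = 23352.0000 → first moment M = |Σ|/6 = 3892.0000
R_c = M/A = 3892.0000/332.5000 = 11.7053 mm
θ = 353° = 6.161012 rad
V = θ·R_c·A = 6.161012·11.7053·332.5000 = 23978.660 mm³

Volume = 23978.660 mm³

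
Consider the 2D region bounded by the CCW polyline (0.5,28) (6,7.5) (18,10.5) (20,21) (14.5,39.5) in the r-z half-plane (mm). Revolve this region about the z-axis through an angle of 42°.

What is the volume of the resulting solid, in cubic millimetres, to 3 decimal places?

Profile (r,z), 5 vertices: (0.5,28) (6,7.5) (18,10.5) (20,21) (14.5,39.5)
edge 0: (0.5,28)→(6,7.5)  cross = 0.5·7.5 − 6·28 = -164.2500; (r_i+r_j)·cross = 6.5·-164.2500 = -1067.6250
edge 1: (6,7.5)→(18,10.5)  cross = 6·10.5 − 18·7.5 = -72.0000; (r_i+r_j)·cross = 24·-72.0000 = -1728.0000
edge 2: (18,10.5)→(20,21)  cross = 18·21 − 20·10.5 = 168.0000; (r_i+r_j)·cross = 38·168.0000 = 6384.0000
edge 3: (20,21)→(14.5,39.5)  cross = 20·39.5 − 14.5·21 = 485.5000; (r_i+r_j)·cross = 34.5·485.5000 = 16749.7500
edge 4: (14.5,39.5)→(0.5,28)  cross = 14.5·28 − 0.5·39.5 = 386.2500; (r_i+r_j)·cross = 15·386.2500 = 5793.7500
Σcross = 803.5000 → A = |Σcross|/2 = 401.7500 mm²
Σ(r_i+r_j)·cross = 26131.8750 → first moment M = |Σ|/6 = 4355.3125
R_c = M/A = 4355.3125/401.7500 = 10.8409 mm
θ = 42° = 0.733038 rad
V = θ·R_c·A = 0.733038·10.8409·401.7500 = 3192.611 mm³

Volume = 3192.611 mm³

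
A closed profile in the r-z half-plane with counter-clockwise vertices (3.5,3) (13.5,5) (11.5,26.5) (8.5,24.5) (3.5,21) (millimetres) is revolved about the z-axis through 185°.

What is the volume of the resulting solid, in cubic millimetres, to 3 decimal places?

Profile (r,z), 5 vertices: (3.5,3) (13.5,5) (11.5,26.5) (8.5,24.5) (3.5,21)
edge 0: (3.5,3)→(13.5,5)  cross = 3.5·5 − 13.5·3 = -23.0000; (r_i+r_j)·cross = 17·-23.0000 = -391.0000
edge 1: (13.5,5)→(11.5,26.5)  cross = 13.5·26.5 − 11.5·5 = 300.2500; (r_i+r_j)·cross = 25·300.2500 = 7506.2500
edge 2: (11.5,26.5)→(8.5,24.5)  cross = 11.5·24.5 − 8.5·26.5 = 56.5000; (r_i+r_j)·cross = 20·56.5000 = 1130.0000
edge 3: (8.5,24.5)→(3.5,21)  cross = 8.5·21 − 3.5·24.5 = 92.7500; (r_i+r_j)·cross = 12·92.7500 = 1113.0000
edge 4: (3.5,21)→(3.5,3)  cross = 3.5·3 − 3.5·21 = -63.0000; (r_i+r_j)·cross = 7·-63.0000 = -441.0000
Σcross = 363.5000 → A = |Σcross|/2 = 181.7500 mm²
Σ(r_i+r_j)·cross = 8917.2500 → first moment M = |Σ|/6 = 1486.2083
R_c = M/A = 1486.2083/181.7500 = 8.1772 mm
θ = 185° = 3.228859 rad
V = θ·R_c·A = 3.228859·8.1772·181.7500 = 4798.757 mm³

Volume = 4798.757 mm³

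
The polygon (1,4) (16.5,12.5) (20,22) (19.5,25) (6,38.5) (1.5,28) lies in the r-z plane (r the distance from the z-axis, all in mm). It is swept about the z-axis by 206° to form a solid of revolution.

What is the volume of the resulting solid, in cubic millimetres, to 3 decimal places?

Profile (r,z), 6 vertices: (1,4) (16.5,12.5) (20,22) (19.5,25) (6,38.5) (1.5,28)
edge 0: (1,4)→(16.5,12.5)  cross = 1·12.5 − 16.5·4 = -53.5000; (r_i+r_j)·cross = 17.5·-53.5000 = -936.2500
edge 1: (16.5,12.5)→(20,22)  cross = 16.5·22 − 20·12.5 = 113.0000; (r_i+r_j)·cross = 36.5·113.0000 = 4124.5000
edge 2: (20,22)→(19.5,25)  cross = 20·25 − 19.5·22 = 71.0000; (r_i+r_j)·cross = 39.5·71.0000 = 2804.5000
edge 3: (19.5,25)→(6,38.5)  cross = 19.5·38.5 − 6·25 = 600.7500; (r_i+r_j)·cross = 25.5·600.7500 = 15319.1250
edge 4: (6,38.5)→(1.5,28)  cross = 6·28 − 1.5·38.5 = 110.2500; (r_i+r_j)·cross = 7.5·110.2500 = 826.8750
edge 5: (1.5,28)→(1,4)  cross = 1.5·4 − 1·28 = -22.0000; (r_i+r_j)·cross = 2.5·-22.0000 = -55.0000
Σcross = 819.5000 → A = |Σcross|/2 = 409.7500 mm²
Σ(r_i+r_j)·cross = 22083.7500 → first moment M = |Σ|/6 = 3680.6250
R_c = M/A = 3680.6250/409.7500 = 8.9826 mm
θ = 206° = 3.595378 rad
V = θ·R_c·A = 3.595378·8.9826·409.7500 = 13233.239 mm³

Volume = 13233.239 mm³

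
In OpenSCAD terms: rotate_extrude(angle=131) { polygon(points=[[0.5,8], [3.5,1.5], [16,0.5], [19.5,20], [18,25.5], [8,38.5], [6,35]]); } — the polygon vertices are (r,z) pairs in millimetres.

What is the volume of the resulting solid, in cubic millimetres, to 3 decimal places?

Volume = 11133.200 mm³

Profile (r,z), 7 vertices: (0.5,8) (3.5,1.5) (16,0.5) (19.5,20) (18,25.5) (8,38.5) (6,35)
edge 0: (0.5,8)→(3.5,1.5)  cross = 0.5·1.5 − 3.5·8 = -27.2500; (r_i+r_j)·cross = 4·-27.2500 = -109.0000
edge 1: (3.5,1.5)→(16,0.5)  cross = 3.5·0.5 − 16·1.5 = -22.2500; (r_i+r_j)·cross = 19.5·-22.2500 = -433.8750
edge 2: (16,0.5)→(19.5,20)  cross = 16·20 − 19.5·0.5 = 310.2500; (r_i+r_j)·cross = 35.5·310.2500 = 11013.8750
edge 3: (19.5,20)→(18,25.5)  cross = 19.5·25.5 − 18·20 = 137.2500; (r_i+r_j)·cross = 37.5·137.2500 = 5146.8750
edge 4: (18,25.5)→(8,38.5)  cross = 18·38.5 − 8·25.5 = 489.0000; (r_i+r_j)·cross = 26·489.0000 = 12714.0000
edge 5: (8,38.5)→(6,35)  cross = 8·35 − 6·38.5 = 49.0000; (r_i+r_j)·cross = 14·49.0000 = 686.0000
edge 6: (6,35)→(0.5,8)  cross = 6·8 − 0.5·35 = 30.5000; (r_i+r_j)·cross = 6.5·30.5000 = 198.2500
Σcross = 966.5000 → A = |Σcross|/2 = 483.2500 mm²
Σ(r_i+r_j)·cross = 29216.1250 → first moment M = |Σ|/6 = 4869.3542
R_c = M/A = 4869.3542/483.2500 = 10.0763 mm
θ = 131° = 2.286381 rad
V = θ·R_c·A = 2.286381·10.0763·483.2500 = 11133.200 mm³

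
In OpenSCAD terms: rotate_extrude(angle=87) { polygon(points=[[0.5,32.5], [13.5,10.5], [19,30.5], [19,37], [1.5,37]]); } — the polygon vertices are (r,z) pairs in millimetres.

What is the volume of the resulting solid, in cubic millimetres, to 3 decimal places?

Volume = 4772.035 mm³

Profile (r,z), 5 vertices: (0.5,32.5) (13.5,10.5) (19,30.5) (19,37) (1.5,37)
edge 0: (0.5,32.5)→(13.5,10.5)  cross = 0.5·10.5 − 13.5·32.5 = -433.5000; (r_i+r_j)·cross = 14·-433.5000 = -6069.0000
edge 1: (13.5,10.5)→(19,30.5)  cross = 13.5·30.5 − 19·10.5 = 212.2500; (r_i+r_j)·cross = 32.5·212.2500 = 6898.1250
edge 2: (19,30.5)→(19,37)  cross = 19·37 − 19·30.5 = 123.5000; (r_i+r_j)·cross = 38·123.5000 = 4693.0000
edge 3: (19,37)→(1.5,37)  cross = 19·37 − 1.5·37 = 647.5000; (r_i+r_j)·cross = 20.5·647.5000 = 13273.7500
edge 4: (1.5,37)→(0.5,32.5)  cross = 1.5·32.5 − 0.5·37 = 30.2500; (r_i+r_j)·cross = 2·30.2500 = 60.5000
Σcross = 580.0000 → A = |Σcross|/2 = 290.0000 mm²
Σ(r_i+r_j)·cross = 18856.3750 → first moment M = |Σ|/6 = 3142.7292
R_c = M/A = 3142.7292/290.0000 = 10.8370 mm
θ = 87° = 1.518436 rad
V = θ·R_c·A = 1.518436·10.8370·290.0000 = 4772.035 mm³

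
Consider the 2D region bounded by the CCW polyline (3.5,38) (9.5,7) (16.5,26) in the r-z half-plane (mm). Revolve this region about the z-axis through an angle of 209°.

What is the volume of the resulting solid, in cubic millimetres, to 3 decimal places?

Profile (r,z), 3 vertices: (3.5,38) (9.5,7) (16.5,26)
edge 0: (3.5,38)→(9.5,7)  cross = 3.5·7 − 9.5·38 = -336.5000; (r_i+r_j)·cross = 13·-336.5000 = -4374.5000
edge 1: (9.5,7)→(16.5,26)  cross = 9.5·26 − 16.5·7 = 131.5000; (r_i+r_j)·cross = 26·131.5000 = 3419.0000
edge 2: (16.5,26)→(3.5,38)  cross = 16.5·38 − 3.5·26 = 536.0000; (r_i+r_j)·cross = 20·536.0000 = 10720.0000
Σcross = 331.0000 → A = |Σcross|/2 = 165.5000 mm²
Σ(r_i+r_j)·cross = 9764.5000 → first moment M = |Σ|/6 = 1627.4167
R_c = M/A = 1627.4167/165.5000 = 9.8333 mm
θ = 209° = 3.647738 rad
V = θ·R_c·A = 3.647738·9.8333·165.5000 = 5936.390 mm³

Volume = 5936.390 mm³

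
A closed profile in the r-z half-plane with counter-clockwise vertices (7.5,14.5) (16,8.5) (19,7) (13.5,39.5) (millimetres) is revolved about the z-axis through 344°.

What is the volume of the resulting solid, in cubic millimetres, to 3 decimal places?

Profile (r,z), 4 vertices: (7.5,14.5) (16,8.5) (19,7) (13.5,39.5)
edge 0: (7.5,14.5)→(16,8.5)  cross = 7.5·8.5 − 16·14.5 = -168.2500; (r_i+r_j)·cross = 23.5·-168.2500 = -3953.8750
edge 1: (16,8.5)→(19,7)  cross = 16·7 − 19·8.5 = -49.5000; (r_i+r_j)·cross = 35·-49.5000 = -1732.5000
edge 2: (19,7)→(13.5,39.5)  cross = 19·39.5 − 13.5·7 = 656.0000; (r_i+r_j)·cross = 32.5·656.0000 = 21320.0000
edge 3: (13.5,39.5)→(7.5,14.5)  cross = 13.5·14.5 − 7.5·39.5 = -100.5000; (r_i+r_j)·cross = 21·-100.5000 = -2110.5000
Σcross = 337.7500 → A = |Σcross|/2 = 168.8750 mm²
Σ(r_i+r_j)·cross = 13523.1250 → first moment M = |Σ|/6 = 2253.8542
R_c = M/A = 2253.8542/168.8750 = 13.3463 mm
θ = 344° = 6.003933 rad
V = θ·R_c·A = 6.003933·13.3463·168.8750 = 13531.989 mm³

Volume = 13531.989 mm³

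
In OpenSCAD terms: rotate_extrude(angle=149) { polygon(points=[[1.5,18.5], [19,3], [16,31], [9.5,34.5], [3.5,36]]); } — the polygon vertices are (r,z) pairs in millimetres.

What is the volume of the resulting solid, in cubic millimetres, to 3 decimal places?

Profile (r,z), 5 vertices: (1.5,18.5) (19,3) (16,31) (9.5,34.5) (3.5,36)
edge 0: (1.5,18.5)→(19,3)  cross = 1.5·3 − 19·18.5 = -347.0000; (r_i+r_j)·cross = 20.5·-347.0000 = -7113.5000
edge 1: (19,3)→(16,31)  cross = 19·31 − 16·3 = 541.0000; (r_i+r_j)·cross = 35·541.0000 = 18935.0000
edge 2: (16,31)→(9.5,34.5)  cross = 16·34.5 − 9.5·31 = 257.5000; (r_i+r_j)·cross = 25.5·257.5000 = 6566.2500
edge 3: (9.5,34.5)→(3.5,36)  cross = 9.5·36 − 3.5·34.5 = 221.2500; (r_i+r_j)·cross = 13·221.2500 = 2876.2500
edge 4: (3.5,36)→(1.5,18.5)  cross = 3.5·18.5 − 1.5·36 = 10.7500; (r_i+r_j)·cross = 5·10.7500 = 53.7500
Σcross = 683.5000 → A = |Σcross|/2 = 341.7500 mm²
Σ(r_i+r_j)·cross = 21317.7500 → first moment M = |Σ|/6 = 3552.9583
R_c = M/A = 3552.9583/341.7500 = 10.3964 mm
θ = 149° = 2.600541 rad
V = θ·R_c·A = 2.600541·10.3964·341.7500 = 9239.612 mm³

Volume = 9239.612 mm³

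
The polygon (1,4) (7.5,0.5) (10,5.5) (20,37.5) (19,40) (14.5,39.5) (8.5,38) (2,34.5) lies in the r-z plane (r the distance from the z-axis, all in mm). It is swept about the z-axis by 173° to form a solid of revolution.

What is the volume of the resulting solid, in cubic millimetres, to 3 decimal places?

Profile (r,z), 8 vertices: (1,4) (7.5,0.5) (10,5.5) (20,37.5) (19,40) (14.5,39.5) (8.5,38) (2,34.5)
edge 0: (1,4)→(7.5,0.5)  cross = 1·0.5 − 7.5·4 = -29.5000; (r_i+r_j)·cross = 8.5·-29.5000 = -250.7500
edge 1: (7.5,0.5)→(10,5.5)  cross = 7.5·5.5 − 10·0.5 = 36.2500; (r_i+r_j)·cross = 17.5·36.2500 = 634.3750
edge 2: (10,5.5)→(20,37.5)  cross = 10·37.5 − 20·5.5 = 265.0000; (r_i+r_j)·cross = 30·265.0000 = 7950.0000
edge 3: (20,37.5)→(19,40)  cross = 20·40 − 19·37.5 = 87.5000; (r_i+r_j)·cross = 39·87.5000 = 3412.5000
edge 4: (19,40)→(14.5,39.5)  cross = 19·39.5 − 14.5·40 = 170.5000; (r_i+r_j)·cross = 33.5·170.5000 = 5711.7500
edge 5: (14.5,39.5)→(8.5,38)  cross = 14.5·38 − 8.5·39.5 = 215.2500; (r_i+r_j)·cross = 23·215.2500 = 4950.7500
edge 6: (8.5,38)→(2,34.5)  cross = 8.5·34.5 − 2·38 = 217.2500; (r_i+r_j)·cross = 10.5·217.2500 = 2281.1250
edge 7: (2,34.5)→(1,4)  cross = 2·4 − 1·34.5 = -26.5000; (r_i+r_j)·cross = 3·-26.5000 = -79.5000
Σcross = 935.7500 → A = |Σcross|/2 = 467.8750 mm²
Σ(r_i+r_j)·cross = 24610.2500 → first moment M = |Σ|/6 = 4101.7083
R_c = M/A = 4101.7083/467.8750 = 8.7667 mm
θ = 173° = 3.019420 rad
V = θ·R_c·A = 3.019420·8.7667·467.8750 = 12384.779 mm³

Volume = 12384.779 mm³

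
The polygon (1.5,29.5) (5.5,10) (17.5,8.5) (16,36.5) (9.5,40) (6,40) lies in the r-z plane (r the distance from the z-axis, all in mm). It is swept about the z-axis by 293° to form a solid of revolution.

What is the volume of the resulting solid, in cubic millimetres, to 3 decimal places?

Volume = 19932.797 mm³

Profile (r,z), 6 vertices: (1.5,29.5) (5.5,10) (17.5,8.5) (16,36.5) (9.5,40) (6,40)
edge 0: (1.5,29.5)→(5.5,10)  cross = 1.5·10 − 5.5·29.5 = -147.2500; (r_i+r_j)·cross = 7·-147.2500 = -1030.7500
edge 1: (5.5,10)→(17.5,8.5)  cross = 5.5·8.5 − 17.5·10 = -128.2500; (r_i+r_j)·cross = 23·-128.2500 = -2949.7500
edge 2: (17.5,8.5)→(16,36.5)  cross = 17.5·36.5 − 16·8.5 = 502.7500; (r_i+r_j)·cross = 33.5·502.7500 = 16842.1250
edge 3: (16,36.5)→(9.5,40)  cross = 16·40 − 9.5·36.5 = 293.2500; (r_i+r_j)·cross = 25.5·293.2500 = 7477.8750
edge 4: (9.5,40)→(6,40)  cross = 9.5·40 − 6·40 = 140.0000; (r_i+r_j)·cross = 15.5·140.0000 = 2170.0000
edge 5: (6,40)→(1.5,29.5)  cross = 6·29.5 − 1.5·40 = 117.0000; (r_i+r_j)·cross = 7.5·117.0000 = 877.5000
Σcross = 777.5000 → A = |Σcross|/2 = 388.7500 mm²
Σ(r_i+r_j)·cross = 23387.0000 → first moment M = |Σ|/6 = 3897.8333
R_c = M/A = 3897.8333/388.7500 = 10.0266 mm
θ = 293° = 5.113815 rad
V = θ·R_c·A = 5.113815·10.0266·388.7500 = 19932.797 mm³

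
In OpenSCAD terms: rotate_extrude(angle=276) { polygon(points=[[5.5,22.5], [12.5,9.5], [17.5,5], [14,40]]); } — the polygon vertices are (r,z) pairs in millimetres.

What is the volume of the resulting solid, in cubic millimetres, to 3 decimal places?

Volume = 11611.641 mm³

Profile (r,z), 4 vertices: (5.5,22.5) (12.5,9.5) (17.5,5) (14,40)
edge 0: (5.5,22.5)→(12.5,9.5)  cross = 5.5·9.5 − 12.5·22.5 = -229.0000; (r_i+r_j)·cross = 18·-229.0000 = -4122.0000
edge 1: (12.5,9.5)→(17.5,5)  cross = 12.5·5 − 17.5·9.5 = -103.7500; (r_i+r_j)·cross = 30·-103.7500 = -3112.5000
edge 2: (17.5,5)→(14,40)  cross = 17.5·40 − 14·5 = 630.0000; (r_i+r_j)·cross = 31.5·630.0000 = 19845.0000
edge 3: (14,40)→(5.5,22.5)  cross = 14·22.5 − 5.5·40 = 95.0000; (r_i+r_j)·cross = 19.5·95.0000 = 1852.5000
Σcross = 392.2500 → A = |Σcross|/2 = 196.1250 mm²
Σ(r_i+r_j)·cross = 14463.0000 → first moment M = |Σ|/6 = 2410.5000
R_c = M/A = 2410.5000/196.1250 = 12.2906 mm
θ = 276° = 4.817109 rad
V = θ·R_c·A = 4.817109·12.2906·196.1250 = 11611.641 mm³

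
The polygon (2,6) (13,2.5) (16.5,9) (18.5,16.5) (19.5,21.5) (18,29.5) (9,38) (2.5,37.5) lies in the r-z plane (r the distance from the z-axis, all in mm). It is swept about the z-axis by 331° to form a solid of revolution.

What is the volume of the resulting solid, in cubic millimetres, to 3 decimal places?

Volume = 27543.482 mm³

Profile (r,z), 8 vertices: (2,6) (13,2.5) (16.5,9) (18.5,16.5) (19.5,21.5) (18,29.5) (9,38) (2.5,37.5)
edge 0: (2,6)→(13,2.5)  cross = 2·2.5 − 13·6 = -73.0000; (r_i+r_j)·cross = 15·-73.0000 = -1095.0000
edge 1: (13,2.5)→(16.5,9)  cross = 13·9 − 16.5·2.5 = 75.7500; (r_i+r_j)·cross = 29.5·75.7500 = 2234.6250
edge 2: (16.5,9)→(18.5,16.5)  cross = 16.5·16.5 − 18.5·9 = 105.7500; (r_i+r_j)·cross = 35·105.7500 = 3701.2500
edge 3: (18.5,16.5)→(19.5,21.5)  cross = 18.5·21.5 − 19.5·16.5 = 76.0000; (r_i+r_j)·cross = 38·76.0000 = 2888.0000
edge 4: (19.5,21.5)→(18,29.5)  cross = 19.5·29.5 − 18·21.5 = 188.2500; (r_i+r_j)·cross = 37.5·188.2500 = 7059.3750
edge 5: (18,29.5)→(9,38)  cross = 18·38 − 9·29.5 = 418.5000; (r_i+r_j)·cross = 27·418.5000 = 11299.5000
edge 6: (9,38)→(2.5,37.5)  cross = 9·37.5 − 2.5·38 = 242.5000; (r_i+r_j)·cross = 11.5·242.5000 = 2788.7500
edge 7: (2.5,37.5)→(2,6)  cross = 2.5·6 − 2·37.5 = -60.0000; (r_i+r_j)·cross = 4.5·-60.0000 = -270.0000
Σcross = 973.7500 → A = |Σcross|/2 = 486.8750 mm²
Σ(r_i+r_j)·cross = 28606.5000 → first moment M = |Σ|/6 = 4767.7500
R_c = M/A = 4767.7500/486.8750 = 9.7926 mm
θ = 331° = 5.777040 rad
V = θ·R_c·A = 5.777040·9.7926·486.8750 = 27543.482 mm³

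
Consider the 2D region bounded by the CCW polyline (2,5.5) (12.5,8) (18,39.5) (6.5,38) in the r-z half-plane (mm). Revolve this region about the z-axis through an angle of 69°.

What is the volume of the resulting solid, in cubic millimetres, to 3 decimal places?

Volume = 4019.877 mm³

Profile (r,z), 4 vertices: (2,5.5) (12.5,8) (18,39.5) (6.5,38)
edge 0: (2,5.5)→(12.5,8)  cross = 2·8 − 12.5·5.5 = -52.7500; (r_i+r_j)·cross = 14.5·-52.7500 = -764.8750
edge 1: (12.5,8)→(18,39.5)  cross = 12.5·39.5 − 18·8 = 349.7500; (r_i+r_j)·cross = 30.5·349.7500 = 10667.3750
edge 2: (18,39.5)→(6.5,38)  cross = 18·38 − 6.5·39.5 = 427.2500; (r_i+r_j)·cross = 24.5·427.2500 = 10467.6250
edge 3: (6.5,38)→(2,5.5)  cross = 6.5·5.5 − 2·38 = -40.2500; (r_i+r_j)·cross = 8.5·-40.2500 = -342.1250
Σcross = 684.0000 → A = |Σcross|/2 = 342.0000 mm²
Σ(r_i+r_j)·cross = 20028.0000 → first moment M = |Σ|/6 = 3338.0000
R_c = M/A = 3338.0000/342.0000 = 9.7602 mm
θ = 69° = 1.204277 rad
V = θ·R_c·A = 1.204277·9.7602·342.0000 = 4019.877 mm³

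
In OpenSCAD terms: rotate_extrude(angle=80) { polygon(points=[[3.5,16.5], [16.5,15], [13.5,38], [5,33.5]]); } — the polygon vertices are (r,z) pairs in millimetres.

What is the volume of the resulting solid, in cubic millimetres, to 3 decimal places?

Volume = 3001.094 mm³

Profile (r,z), 4 vertices: (3.5,16.5) (16.5,15) (13.5,38) (5,33.5)
edge 0: (3.5,16.5)→(16.5,15)  cross = 3.5·15 − 16.5·16.5 = -219.7500; (r_i+r_j)·cross = 20·-219.7500 = -4395.0000
edge 1: (16.5,15)→(13.5,38)  cross = 16.5·38 − 13.5·15 = 424.5000; (r_i+r_j)·cross = 30·424.5000 = 12735.0000
edge 2: (13.5,38)→(5,33.5)  cross = 13.5·33.5 − 5·38 = 262.2500; (r_i+r_j)·cross = 18.5·262.2500 = 4851.6250
edge 3: (5,33.5)→(3.5,16.5)  cross = 5·16.5 − 3.5·33.5 = -34.7500; (r_i+r_j)·cross = 8.5·-34.7500 = -295.3750
Σcross = 432.2500 → A = |Σcross|/2 = 216.1250 mm²
Σ(r_i+r_j)·cross = 12896.2500 → first moment M = |Σ|/6 = 2149.3750
R_c = M/A = 2149.3750/216.1250 = 9.9451 mm
θ = 80° = 1.396263 rad
V = θ·R_c·A = 1.396263·9.9451·216.1250 = 3001.094 mm³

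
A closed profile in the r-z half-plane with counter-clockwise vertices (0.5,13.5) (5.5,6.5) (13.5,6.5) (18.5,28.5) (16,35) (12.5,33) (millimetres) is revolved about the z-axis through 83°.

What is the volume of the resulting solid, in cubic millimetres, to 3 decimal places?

Volume = 4397.839 mm³

Profile (r,z), 6 vertices: (0.5,13.5) (5.5,6.5) (13.5,6.5) (18.5,28.5) (16,35) (12.5,33)
edge 0: (0.5,13.5)→(5.5,6.5)  cross = 0.5·6.5 − 5.5·13.5 = -71.0000; (r_i+r_j)·cross = 6·-71.0000 = -426.0000
edge 1: (5.5,6.5)→(13.5,6.5)  cross = 5.5·6.5 − 13.5·6.5 = -52.0000; (r_i+r_j)·cross = 19·-52.0000 = -988.0000
edge 2: (13.5,6.5)→(18.5,28.5)  cross = 13.5·28.5 − 18.5·6.5 = 264.5000; (r_i+r_j)·cross = 32·264.5000 = 8464.0000
edge 3: (18.5,28.5)→(16,35)  cross = 18.5·35 − 16·28.5 = 191.5000; (r_i+r_j)·cross = 34.5·191.5000 = 6606.7500
edge 4: (16,35)→(12.5,33)  cross = 16·33 − 12.5·35 = 90.5000; (r_i+r_j)·cross = 28.5·90.5000 = 2579.2500
edge 5: (12.5,33)→(0.5,13.5)  cross = 12.5·13.5 − 0.5·33 = 152.2500; (r_i+r_j)·cross = 13·152.2500 = 1979.2500
Σcross = 575.7500 → A = |Σcross|/2 = 287.8750 mm²
Σ(r_i+r_j)·cross = 18215.2500 → first moment M = |Σ|/6 = 3035.8750
R_c = M/A = 3035.8750/287.8750 = 10.5458 mm
θ = 83° = 1.448623 rad
V = θ·R_c·A = 1.448623·10.5458·287.8750 = 4397.839 mm³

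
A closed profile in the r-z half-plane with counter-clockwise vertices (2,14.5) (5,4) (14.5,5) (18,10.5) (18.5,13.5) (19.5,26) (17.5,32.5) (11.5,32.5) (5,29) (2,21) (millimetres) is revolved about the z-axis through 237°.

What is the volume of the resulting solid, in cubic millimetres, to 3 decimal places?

Profile (r,z), 10 vertices: (2,14.5) (5,4) (14.5,5) (18,10.5) (18.5,13.5) (19.5,26) (17.5,32.5) (11.5,32.5) (5,29) (2,21)
edge 0: (2,14.5)→(5,4)  cross = 2·4 − 5·14.5 = -64.5000; (r_i+r_j)·cross = 7·-64.5000 = -451.5000
edge 1: (5,4)→(14.5,5)  cross = 5·5 − 14.5·4 = -33.0000; (r_i+r_j)·cross = 19.5·-33.0000 = -643.5000
edge 2: (14.5,5)→(18,10.5)  cross = 14.5·10.5 − 18·5 = 62.2500; (r_i+r_j)·cross = 32.5·62.2500 = 2023.1250
edge 3: (18,10.5)→(18.5,13.5)  cross = 18·13.5 − 18.5·10.5 = 48.7500; (r_i+r_j)·cross = 36.5·48.7500 = 1779.3750
edge 4: (18.5,13.5)→(19.5,26)  cross = 18.5·26 − 19.5·13.5 = 217.7500; (r_i+r_j)·cross = 38·217.7500 = 8274.5000
edge 5: (19.5,26)→(17.5,32.5)  cross = 19.5·32.5 − 17.5·26 = 178.7500; (r_i+r_j)·cross = 37·178.7500 = 6613.7500
edge 6: (17.5,32.5)→(11.5,32.5)  cross = 17.5·32.5 − 11.5·32.5 = 195.0000; (r_i+r_j)·cross = 29·195.0000 = 5655.0000
edge 7: (11.5,32.5)→(5,29)  cross = 11.5·29 − 5·32.5 = 171.0000; (r_i+r_j)·cross = 16.5·171.0000 = 2821.5000
edge 8: (5,29)→(2,21)  cross = 5·21 − 2·29 = 47.0000; (r_i+r_j)·cross = 7·47.0000 = 329.0000
edge 9: (2,21)→(2,14.5)  cross = 2·14.5 − 2·21 = -13.0000; (r_i+r_j)·cross = 4·-13.0000 = -52.0000
Σcross = 810.0000 → A = |Σcross|/2 = 405.0000 mm²
Σ(r_i+r_j)·cross = 26349.2500 → first moment M = |Σ|/6 = 4391.5417
R_c = M/A = 4391.5417/405.0000 = 10.8433 mm
θ = 237° = 4.136430 rad
V = θ·R_c·A = 4.136430·10.8433·405.0000 = 18165.306 mm³

Volume = 18165.306 mm³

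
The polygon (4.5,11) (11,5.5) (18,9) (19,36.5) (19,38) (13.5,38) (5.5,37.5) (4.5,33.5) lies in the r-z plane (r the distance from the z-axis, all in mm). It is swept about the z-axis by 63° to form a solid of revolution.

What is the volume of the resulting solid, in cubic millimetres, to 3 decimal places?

Volume = 5361.648 mm³

Profile (r,z), 8 vertices: (4.5,11) (11,5.5) (18,9) (19,36.5) (19,38) (13.5,38) (5.5,37.5) (4.5,33.5)
edge 0: (4.5,11)→(11,5.5)  cross = 4.5·5.5 − 11·11 = -96.2500; (r_i+r_j)·cross = 15.5·-96.2500 = -1491.8750
edge 1: (11,5.5)→(18,9)  cross = 11·9 − 18·5.5 = 0.0000; (r_i+r_j)·cross = 29·0.0000 = 0.0000
edge 2: (18,9)→(19,36.5)  cross = 18·36.5 − 19·9 = 486.0000; (r_i+r_j)·cross = 37·486.0000 = 17982.0000
edge 3: (19,36.5)→(19,38)  cross = 19·38 − 19·36.5 = 28.5000; (r_i+r_j)·cross = 38·28.5000 = 1083.0000
edge 4: (19,38)→(13.5,38)  cross = 19·38 − 13.5·38 = 209.0000; (r_i+r_j)·cross = 32.5·209.0000 = 6792.5000
edge 5: (13.5,38)→(5.5,37.5)  cross = 13.5·37.5 − 5.5·38 = 297.2500; (r_i+r_j)·cross = 19·297.2500 = 5647.7500
edge 6: (5.5,37.5)→(4.5,33.5)  cross = 5.5·33.5 − 4.5·37.5 = 15.5000; (r_i+r_j)·cross = 10·15.5000 = 155.0000
edge 7: (4.5,33.5)→(4.5,11)  cross = 4.5·11 − 4.5·33.5 = -101.2500; (r_i+r_j)·cross = 9·-101.2500 = -911.2500
Σcross = 838.7500 → A = |Σcross|/2 = 419.3750 mm²
Σ(r_i+r_j)·cross = 29257.1250 → first moment M = |Σ|/6 = 4876.1875
R_c = M/A = 4876.1875/419.3750 = 11.6273 mm
θ = 63° = 1.099557 rad
V = θ·R_c·A = 1.099557·11.6273·419.3750 = 5361.648 mm³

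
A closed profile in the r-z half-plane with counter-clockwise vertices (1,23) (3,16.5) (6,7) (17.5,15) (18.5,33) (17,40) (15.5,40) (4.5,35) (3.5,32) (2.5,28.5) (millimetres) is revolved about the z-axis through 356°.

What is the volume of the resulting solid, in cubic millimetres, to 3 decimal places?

Profile (r,z), 10 vertices: (1,23) (3,16.5) (6,7) (17.5,15) (18.5,33) (17,40) (15.5,40) (4.5,35) (3.5,32) (2.5,28.5)
edge 0: (1,23)→(3,16.5)  cross = 1·16.5 − 3·23 = -52.5000; (r_i+r_j)·cross = 4·-52.5000 = -210.0000
edge 1: (3,16.5)→(6,7)  cross = 3·7 − 6·16.5 = -78.0000; (r_i+r_j)·cross = 9·-78.0000 = -702.0000
edge 2: (6,7)→(17.5,15)  cross = 6·15 − 17.5·7 = -32.5000; (r_i+r_j)·cross = 23.5·-32.5000 = -763.7500
edge 3: (17.5,15)→(18.5,33)  cross = 17.5·33 − 18.5·15 = 300.0000; (r_i+r_j)·cross = 36·300.0000 = 10800.0000
edge 4: (18.5,33)→(17,40)  cross = 18.5·40 − 17·33 = 179.0000; (r_i+r_j)·cross = 35.5·179.0000 = 6354.5000
edge 5: (17,40)→(15.5,40)  cross = 17·40 − 15.5·40 = 60.0000; (r_i+r_j)·cross = 32.5·60.0000 = 1950.0000
edge 6: (15.5,40)→(4.5,35)  cross = 15.5·35 − 4.5·40 = 362.5000; (r_i+r_j)·cross = 20·362.5000 = 7250.0000
edge 7: (4.5,35)→(3.5,32)  cross = 4.5·32 − 3.5·35 = 21.5000; (r_i+r_j)·cross = 8·21.5000 = 172.0000
edge 8: (3.5,32)→(2.5,28.5)  cross = 3.5·28.5 − 2.5·32 = 19.7500; (r_i+r_j)·cross = 6·19.7500 = 118.5000
edge 9: (2.5,28.5)→(1,23)  cross = 2.5·23 − 1·28.5 = 29.0000; (r_i+r_j)·cross = 3.5·29.0000 = 101.5000
Σcross = 808.7500 → A = |Σcross|/2 = 404.3750 mm²
Σ(r_i+r_j)·cross = 25070.7500 → first moment M = |Σ|/6 = 4178.4583
R_c = M/A = 4178.4583/404.3750 = 10.3331 mm
θ = 356° = 6.213372 rad
V = θ·R_c·A = 6.213372·10.3331·404.3750 = 25962.317 mm³

Volume = 25962.317 mm³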